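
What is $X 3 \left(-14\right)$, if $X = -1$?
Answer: $42$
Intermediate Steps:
$X 3 \left(-14\right) = \left(-1\right) 3 \left(-14\right) = \left(-3\right) \left(-14\right) = 42$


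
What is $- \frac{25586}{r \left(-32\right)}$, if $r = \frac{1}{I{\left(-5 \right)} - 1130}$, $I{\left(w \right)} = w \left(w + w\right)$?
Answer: $- \frac{1727055}{2} \approx -8.6353 \cdot 10^{5}$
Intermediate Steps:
$I{\left(w \right)} = 2 w^{2}$ ($I{\left(w \right)} = w 2 w = 2 w^{2}$)
$r = - \frac{1}{1080}$ ($r = \frac{1}{2 \left(-5\right)^{2} - 1130} = \frac{1}{2 \cdot 25 - 1130} = \frac{1}{50 - 1130} = \frac{1}{-1080} = - \frac{1}{1080} \approx -0.00092593$)
$- \frac{25586}{r \left(-32\right)} = - \frac{25586}{\left(- \frac{1}{1080}\right) \left(-32\right)} = - \frac{25586}{\frac{4}{135}} = \left(-25586\right) \frac{135}{4} = - \frac{1727055}{2}$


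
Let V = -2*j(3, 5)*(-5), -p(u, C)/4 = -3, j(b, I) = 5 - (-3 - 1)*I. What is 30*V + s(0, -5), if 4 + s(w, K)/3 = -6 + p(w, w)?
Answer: 7506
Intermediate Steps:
j(b, I) = 5 + 4*I (j(b, I) = 5 - (-4)*I = 5 + 4*I)
p(u, C) = 12 (p(u, C) = -4*(-3) = 12)
V = 250 (V = -2*(5 + 4*5)*(-5) = -2*(5 + 20)*(-5) = -2*25*(-5) = -50*(-5) = 250)
s(w, K) = 6 (s(w, K) = -12 + 3*(-6 + 12) = -12 + 3*6 = -12 + 18 = 6)
30*V + s(0, -5) = 30*250 + 6 = 7500 + 6 = 7506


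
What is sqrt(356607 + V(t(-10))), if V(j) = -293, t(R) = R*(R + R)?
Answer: sqrt(356314) ≈ 596.92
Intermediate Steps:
t(R) = 2*R**2 (t(R) = R*(2*R) = 2*R**2)
sqrt(356607 + V(t(-10))) = sqrt(356607 - 293) = sqrt(356314)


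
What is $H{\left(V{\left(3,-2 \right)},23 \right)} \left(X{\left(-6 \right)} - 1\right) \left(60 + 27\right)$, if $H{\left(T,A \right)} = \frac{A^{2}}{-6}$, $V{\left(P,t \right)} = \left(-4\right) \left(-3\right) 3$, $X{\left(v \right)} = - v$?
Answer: $- \frac{76705}{2} \approx -38353.0$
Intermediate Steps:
$V{\left(P,t \right)} = 36$ ($V{\left(P,t \right)} = 12 \cdot 3 = 36$)
$H{\left(T,A \right)} = - \frac{A^{2}}{6}$ ($H{\left(T,A \right)} = A^{2} \left(- \frac{1}{6}\right) = - \frac{A^{2}}{6}$)
$H{\left(V{\left(3,-2 \right)},23 \right)} \left(X{\left(-6 \right)} - 1\right) \left(60 + 27\right) = - \frac{23^{2}}{6} \left(\left(-1\right) \left(-6\right) - 1\right) \left(60 + 27\right) = \left(- \frac{1}{6}\right) 529 \left(6 - 1\right) 87 = - \frac{529 \cdot 5 \cdot 87}{6} = \left(- \frac{529}{6}\right) 435 = - \frac{76705}{2}$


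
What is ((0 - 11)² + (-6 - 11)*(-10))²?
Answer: 84681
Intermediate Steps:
((0 - 11)² + (-6 - 11)*(-10))² = ((-11)² - 17*(-10))² = (121 + 170)² = 291² = 84681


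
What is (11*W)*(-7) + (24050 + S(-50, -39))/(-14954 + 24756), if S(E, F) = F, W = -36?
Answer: 2091935/754 ≈ 2774.4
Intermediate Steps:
(11*W)*(-7) + (24050 + S(-50, -39))/(-14954 + 24756) = (11*(-36))*(-7) + (24050 - 39)/(-14954 + 24756) = -396*(-7) + 24011/9802 = 2772 + 24011*(1/9802) = 2772 + 1847/754 = 2091935/754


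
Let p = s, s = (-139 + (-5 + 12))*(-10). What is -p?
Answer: -1320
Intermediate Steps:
s = 1320 (s = (-139 + 7)*(-10) = -132*(-10) = 1320)
p = 1320
-p = -1*1320 = -1320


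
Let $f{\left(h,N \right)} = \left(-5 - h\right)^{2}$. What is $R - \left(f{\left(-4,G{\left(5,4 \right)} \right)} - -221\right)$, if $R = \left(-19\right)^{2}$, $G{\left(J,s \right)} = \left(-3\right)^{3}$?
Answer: $139$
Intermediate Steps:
$G{\left(J,s \right)} = -27$
$R = 361$
$R - \left(f{\left(-4,G{\left(5,4 \right)} \right)} - -221\right) = 361 - \left(\left(5 - 4\right)^{2} - -221\right) = 361 - \left(1^{2} + 221\right) = 361 - \left(1 + 221\right) = 361 - 222 = 139$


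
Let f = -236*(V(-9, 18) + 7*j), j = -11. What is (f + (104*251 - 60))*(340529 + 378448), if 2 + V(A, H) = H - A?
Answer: 27548322732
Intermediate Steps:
V(A, H) = -2 + H - A (V(A, H) = -2 + (H - A) = -2 + H - A)
f = 12272 (f = -236*((-2 + 18 - 1*(-9)) + 7*(-11)) = -236*((-2 + 18 + 9) - 77) = -236*(25 - 77) = -236*(-52) = 12272)
(f + (104*251 - 60))*(340529 + 378448) = (12272 + (104*251 - 60))*(340529 + 378448) = (12272 + (26104 - 60))*718977 = (12272 + 26044)*718977 = 38316*718977 = 27548322732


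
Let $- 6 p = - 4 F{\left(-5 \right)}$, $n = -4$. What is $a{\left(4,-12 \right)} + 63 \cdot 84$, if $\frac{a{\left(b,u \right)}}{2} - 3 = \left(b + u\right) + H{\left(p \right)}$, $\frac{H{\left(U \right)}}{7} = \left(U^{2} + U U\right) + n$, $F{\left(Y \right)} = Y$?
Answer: $\frac{49834}{9} \approx 5537.1$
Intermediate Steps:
$p = - \frac{10}{3}$ ($p = - \frac{\left(-4\right) \left(-5\right)}{6} = \left(- \frac{1}{6}\right) 20 = - \frac{10}{3} \approx -3.3333$)
$H{\left(U \right)} = -28 + 14 U^{2}$ ($H{\left(U \right)} = 7 \left(\left(U^{2} + U U\right) - 4\right) = 7 \left(\left(U^{2} + U^{2}\right) - 4\right) = 7 \left(2 U^{2} - 4\right) = 7 \left(-4 + 2 U^{2}\right) = -28 + 14 U^{2}$)
$a{\left(b,u \right)} = \frac{2350}{9} + 2 b + 2 u$ ($a{\left(b,u \right)} = 6 + 2 \left(\left(b + u\right) - \left(28 - 14 \left(- \frac{10}{3}\right)^{2}\right)\right) = 6 + 2 \left(\left(b + u\right) + \left(-28 + 14 \cdot \frac{100}{9}\right)\right) = 6 + 2 \left(\left(b + u\right) + \left(-28 + \frac{1400}{9}\right)\right) = 6 + 2 \left(\left(b + u\right) + \frac{1148}{9}\right) = 6 + 2 \left(\frac{1148}{9} + b + u\right) = 6 + \left(\frac{2296}{9} + 2 b + 2 u\right) = \frac{2350}{9} + 2 b + 2 u$)
$a{\left(4,-12 \right)} + 63 \cdot 84 = \left(\frac{2350}{9} + 2 \cdot 4 + 2 \left(-12\right)\right) + 63 \cdot 84 = \left(\frac{2350}{9} + 8 - 24\right) + 5292 = \frac{2206}{9} + 5292 = \frac{49834}{9}$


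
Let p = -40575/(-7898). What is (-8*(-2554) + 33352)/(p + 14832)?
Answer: 141595344/39061237 ≈ 3.6250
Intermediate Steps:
p = 40575/7898 (p = -40575*(-1/7898) = 40575/7898 ≈ 5.1374)
(-8*(-2554) + 33352)/(p + 14832) = (-8*(-2554) + 33352)/(40575/7898 + 14832) = (20432 + 33352)/(117183711/7898) = 53784*(7898/117183711) = 141595344/39061237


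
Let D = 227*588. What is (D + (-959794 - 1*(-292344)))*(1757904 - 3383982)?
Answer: 868283373972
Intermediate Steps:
D = 133476
(D + (-959794 - 1*(-292344)))*(1757904 - 3383982) = (133476 + (-959794 - 1*(-292344)))*(1757904 - 3383982) = (133476 + (-959794 + 292344))*(-1626078) = (133476 - 667450)*(-1626078) = -533974*(-1626078) = 868283373972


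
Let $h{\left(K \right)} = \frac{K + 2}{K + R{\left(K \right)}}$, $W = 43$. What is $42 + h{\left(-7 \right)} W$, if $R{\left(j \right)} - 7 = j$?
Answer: $\frac{509}{7} \approx 72.714$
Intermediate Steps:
$R{\left(j \right)} = 7 + j$
$h{\left(K \right)} = \frac{2 + K}{7 + 2 K}$ ($h{\left(K \right)} = \frac{K + 2}{K + \left(7 + K\right)} = \frac{2 + K}{7 + 2 K}$)
$42 + h{\left(-7 \right)} W = 42 + \frac{2 - 7}{7 + 2 \left(-7\right)} 43 = 42 + \frac{1}{7 - 14} \left(-5\right) 43 = 42 + \frac{1}{-7} \left(-5\right) 43 = 42 + \left(- \frac{1}{7}\right) \left(-5\right) 43 = 42 + \frac{5}{7} \cdot 43 = 42 + \frac{215}{7} = \frac{509}{7}$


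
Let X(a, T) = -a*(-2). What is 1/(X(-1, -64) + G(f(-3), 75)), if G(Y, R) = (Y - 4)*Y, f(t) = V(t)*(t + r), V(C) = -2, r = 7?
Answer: 1/94 ≈ 0.010638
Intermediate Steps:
X(a, T) = 2*a
f(t) = -14 - 2*t (f(t) = -2*(t + 7) = -2*(7 + t) = -14 - 2*t)
G(Y, R) = Y*(-4 + Y) (G(Y, R) = (-4 + Y)*Y = Y*(-4 + Y))
1/(X(-1, -64) + G(f(-3), 75)) = 1/(2*(-1) + (-14 - 2*(-3))*(-4 + (-14 - 2*(-3)))) = 1/(-2 + (-14 + 6)*(-4 + (-14 + 6))) = 1/(-2 - 8*(-4 - 8)) = 1/(-2 - 8*(-12)) = 1/(-2 + 96) = 1/94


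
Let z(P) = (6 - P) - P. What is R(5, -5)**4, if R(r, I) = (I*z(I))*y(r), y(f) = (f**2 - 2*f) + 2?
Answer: 3421020160000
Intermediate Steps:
z(P) = 6 - 2*P
y(f) = 2 + f**2 - 2*f
R(r, I) = I*(6 - 2*I)*(2 + r**2 - 2*r) (R(r, I) = (I*(6 - 2*I))*(2 + r**2 - 2*r) = I*(6 - 2*I)*(2 + r**2 - 2*r))
R(5, -5)**4 = (-2*(-5)*(-3 - 5)*(2 + 5**2 - 2*5))**4 = (-2*(-5)*(-8)*(2 + 25 - 10))**4 = (-2*(-5)*(-8)*17)**4 = (-1360)**4 = 3421020160000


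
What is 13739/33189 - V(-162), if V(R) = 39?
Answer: -1280632/33189 ≈ -38.586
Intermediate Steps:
13739/33189 - V(-162) = 13739/33189 - 1*39 = 13739*(1/33189) - 39 = 13739/33189 - 39 = -1280632/33189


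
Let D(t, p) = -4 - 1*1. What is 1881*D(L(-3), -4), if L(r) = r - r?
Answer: -9405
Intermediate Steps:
L(r) = 0
D(t, p) = -5 (D(t, p) = -4 - 1 = -5)
1881*D(L(-3), -4) = 1881*(-5) = -9405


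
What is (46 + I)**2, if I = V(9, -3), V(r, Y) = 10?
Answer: 3136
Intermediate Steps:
I = 10
(46 + I)**2 = (46 + 10)**2 = 56**2 = 3136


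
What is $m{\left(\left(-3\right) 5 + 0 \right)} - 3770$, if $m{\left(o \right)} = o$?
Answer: $-3785$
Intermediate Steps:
$m{\left(\left(-3\right) 5 + 0 \right)} - 3770 = \left(\left(-3\right) 5 + 0\right) - 3770 = \left(-15 + 0\right) - 3770 = -15 - 3770 = -3785$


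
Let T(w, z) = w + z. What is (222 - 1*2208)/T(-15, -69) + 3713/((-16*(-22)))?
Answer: 84247/2464 ≈ 34.191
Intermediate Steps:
(222 - 1*2208)/T(-15, -69) + 3713/((-16*(-22))) = (222 - 1*2208)/(-15 - 69) + 3713/((-16*(-22))) = (222 - 2208)/(-84) + 3713/352 = -1986*(-1/84) + 3713*(1/352) = 331/14 + 3713/352 = 84247/2464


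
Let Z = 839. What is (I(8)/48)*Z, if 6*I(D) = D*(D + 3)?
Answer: 9229/36 ≈ 256.36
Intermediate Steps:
I(D) = D*(3 + D)/6 (I(D) = (D*(D + 3))/6 = (D*(3 + D))/6 = D*(3 + D)/6)
(I(8)/48)*Z = (((1/6)*8*(3 + 8))/48)*839 = (((1/6)*8*11)*(1/48))*839 = ((44/3)*(1/48))*839 = (11/36)*839 = 9229/36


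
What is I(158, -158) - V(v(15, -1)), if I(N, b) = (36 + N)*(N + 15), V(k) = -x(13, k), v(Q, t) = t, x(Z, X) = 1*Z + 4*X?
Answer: 33571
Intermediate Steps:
x(Z, X) = Z + 4*X
V(k) = -13 - 4*k (V(k) = -(13 + 4*k) = -13 - 4*k)
I(N, b) = (15 + N)*(36 + N) (I(N, b) = (36 + N)*(15 + N) = (15 + N)*(36 + N))
I(158, -158) - V(v(15, -1)) = (540 + 158² + 51*158) - (-13 - 4*(-1)) = (540 + 24964 + 8058) - (-13 + 4) = 33562 - 1*(-9) = 33562 + 9 = 33571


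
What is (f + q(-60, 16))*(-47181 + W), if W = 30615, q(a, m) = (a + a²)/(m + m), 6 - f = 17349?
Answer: 1141886097/4 ≈ 2.8547e+8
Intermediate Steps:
f = -17343 (f = 6 - 1*17349 = 6 - 17349 = -17343)
q(a, m) = (a + a²)/(2*m) (q(a, m) = (a + a²)/((2*m)) = (a + a²)*(1/(2*m)) = (a + a²)/(2*m))
(f + q(-60, 16))*(-47181 + W) = (-17343 + (½)*(-60)*(1 - 60)/16)*(-47181 + 30615) = (-17343 + (½)*(-60)*(1/16)*(-59))*(-16566) = (-17343 + 885/8)*(-16566) = -137859/8*(-16566) = 1141886097/4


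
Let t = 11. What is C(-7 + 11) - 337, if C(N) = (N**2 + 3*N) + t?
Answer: -298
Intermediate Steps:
C(N) = 11 + N**2 + 3*N (C(N) = (N**2 + 3*N) + 11 = 11 + N**2 + 3*N)
C(-7 + 11) - 337 = (11 + (-7 + 11)**2 + 3*(-7 + 11)) - 337 = (11 + 4**2 + 3*4) - 337 = (11 + 16 + 12) - 337 = 39 - 337 = -298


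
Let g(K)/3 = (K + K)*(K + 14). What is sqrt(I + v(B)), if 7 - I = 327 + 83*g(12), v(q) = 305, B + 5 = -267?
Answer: I*sqrt(155391) ≈ 394.2*I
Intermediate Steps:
B = -272 (B = -5 - 267 = -272)
g(K) = 6*K*(14 + K) (g(K) = 3*((K + K)*(K + 14)) = 3*((2*K)*(14 + K)) = 3*(2*K*(14 + K)) = 6*K*(14 + K))
I = -155696 (I = 7 - (327 + 83*(6*12*(14 + 12))) = 7 - (327 + 83*(6*12*26)) = 7 - (327 + 83*1872) = 7 - (327 + 155376) = 7 - 1*155703 = 7 - 155703 = -155696)
sqrt(I + v(B)) = sqrt(-155696 + 305) = sqrt(-155391) = I*sqrt(155391)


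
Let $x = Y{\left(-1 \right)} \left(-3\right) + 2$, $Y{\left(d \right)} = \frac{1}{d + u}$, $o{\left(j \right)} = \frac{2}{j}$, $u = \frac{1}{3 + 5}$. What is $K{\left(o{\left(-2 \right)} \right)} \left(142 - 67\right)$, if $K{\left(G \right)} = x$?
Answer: $\frac{2850}{7} \approx 407.14$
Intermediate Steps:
$u = \frac{1}{8} \approx 0.125$
$Y{\left(d \right)} = \frac{1}{\frac{1}{8} + d}$ ($Y{\left(d \right)} = \frac{1}{d + \frac{1}{8}} = \frac{1}{\frac{1}{8} + d}$)
$x = \frac{38}{7}$ ($x = \frac{8}{1 + 8 \left(-1\right)} \left(-3\right) + 2 = \frac{8}{1 - 8} \left(-3\right) + 2 = \frac{8}{-7} \left(-3\right) + 2 = 8 \left(- \frac{1}{7}\right) \left(-3\right) + 2 = \left(- \frac{8}{7}\right) \left(-3\right) + 2 = \frac{24}{7} + 2 = \frac{38}{7} \approx 5.4286$)
$K{\left(G \right)} = \frac{38}{7}$
$K{\left(o{\left(-2 \right)} \right)} \left(142 - 67\right) = \frac{38 \left(142 - 67\right)}{7} = \frac{38}{7} \cdot 75 = \frac{2850}{7}$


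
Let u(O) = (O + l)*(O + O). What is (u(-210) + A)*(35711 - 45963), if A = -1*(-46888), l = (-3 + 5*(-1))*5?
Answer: -1557155776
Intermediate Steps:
l = -40 (l = (-3 - 5)*5 = -8*5 = -40)
u(O) = 2*O*(-40 + O) (u(O) = (O - 40)*(O + O) = (-40 + O)*(2*O) = 2*O*(-40 + O))
A = 46888
(u(-210) + A)*(35711 - 45963) = (2*(-210)*(-40 - 210) + 46888)*(35711 - 45963) = (2*(-210)*(-250) + 46888)*(-10252) = (105000 + 46888)*(-10252) = 151888*(-10252) = -1557155776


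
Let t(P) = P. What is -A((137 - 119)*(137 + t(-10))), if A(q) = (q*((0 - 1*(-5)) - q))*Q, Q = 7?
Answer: 36500562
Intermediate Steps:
A(q) = 7*q*(5 - q) (A(q) = (q*((0 - 1*(-5)) - q))*7 = (q*((0 + 5) - q))*7 = (q*(5 - q))*7 = 7*q*(5 - q))
-A((137 - 119)*(137 + t(-10))) = -7*(137 - 119)*(137 - 10)*(5 - (137 - 119)*(137 - 10)) = -7*18*127*(5 - 18*127) = -7*2286*(5 - 1*2286) = -7*2286*(5 - 2286) = -7*2286*(-2281) = -1*(-36500562) = 36500562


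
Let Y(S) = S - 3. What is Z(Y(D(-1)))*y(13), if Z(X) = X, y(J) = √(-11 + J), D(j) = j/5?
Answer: -16*√2/5 ≈ -4.5255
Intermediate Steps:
D(j) = j/5 (D(j) = j*(⅕) = j/5)
Y(S) = -3 + S
Z(Y(D(-1)))*y(13) = (-3 + (⅕)*(-1))*√(-11 + 13) = (-3 - ⅕)*√2 = -16*√2/5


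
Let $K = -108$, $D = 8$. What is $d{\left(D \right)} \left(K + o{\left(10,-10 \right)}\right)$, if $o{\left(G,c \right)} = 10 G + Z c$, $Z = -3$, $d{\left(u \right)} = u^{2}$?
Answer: $1408$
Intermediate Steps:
$o{\left(G,c \right)} = - 3 c + 10 G$ ($o{\left(G,c \right)} = 10 G - 3 c = - 3 c + 10 G$)
$d{\left(D \right)} \left(K + o{\left(10,-10 \right)}\right) = 8^{2} \left(-108 + \left(\left(-3\right) \left(-10\right) + 10 \cdot 10\right)\right) = 64 \left(-108 + \left(30 + 100\right)\right) = 64 \left(-108 + 130\right) = 64 \cdot 22 = 1408$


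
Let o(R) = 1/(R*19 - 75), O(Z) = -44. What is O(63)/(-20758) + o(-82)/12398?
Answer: 445400169/210132548986 ≈ 0.0021196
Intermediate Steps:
o(R) = 1/(-75 + 19*R) (o(R) = 1/(19*R - 75) = 1/(-75 + 19*R))
O(63)/(-20758) + o(-82)/12398 = -44/(-20758) + 1/((-75 + 19*(-82))*12398) = -44*(-1/20758) + (1/12398)/(-75 - 1558) = 22/10379 + (1/12398)/(-1633) = 22/10379 - 1/1633*1/12398 = 22/10379 - 1/20245934 = 445400169/210132548986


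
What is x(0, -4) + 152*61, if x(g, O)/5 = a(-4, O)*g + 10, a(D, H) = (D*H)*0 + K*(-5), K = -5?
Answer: 9322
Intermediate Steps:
a(D, H) = 25 (a(D, H) = (D*H)*0 - 5*(-5) = 0 + 25 = 25)
x(g, O) = 50 + 125*g (x(g, O) = 5*(25*g + 10) = 5*(10 + 25*g) = 50 + 125*g)
x(0, -4) + 152*61 = (50 + 125*0) + 152*61 = (50 + 0) + 9272 = 50 + 9272 = 9322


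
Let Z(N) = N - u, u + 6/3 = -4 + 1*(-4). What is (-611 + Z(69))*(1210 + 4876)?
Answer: -3237752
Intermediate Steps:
u = -10 (u = -2 + (-4 + 1*(-4)) = -2 + (-4 - 4) = -2 - 8 = -10)
Z(N) = 10 + N (Z(N) = N - 1*(-10) = N + 10 = 10 + N)
(-611 + Z(69))*(1210 + 4876) = (-611 + (10 + 69))*(1210 + 4876) = (-611 + 79)*6086 = -532*6086 = -3237752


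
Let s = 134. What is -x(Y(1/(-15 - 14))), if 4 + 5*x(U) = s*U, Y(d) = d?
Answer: 50/29 ≈ 1.7241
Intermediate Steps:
x(U) = -⅘ + 134*U/5 (x(U) = -⅘ + (134*U)/5 = -⅘ + 134*U/5)
-x(Y(1/(-15 - 14))) = -(-⅘ + 134/(5*(-15 - 14))) = -(-⅘ + (134/5)/(-29)) = -(-⅘ + (134/5)*(-1/29)) = -(-⅘ - 134/145) = -1*(-50/29) = 50/29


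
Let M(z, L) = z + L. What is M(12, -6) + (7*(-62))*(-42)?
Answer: 18234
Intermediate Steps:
M(z, L) = L + z
M(12, -6) + (7*(-62))*(-42) = (-6 + 12) + (7*(-62))*(-42) = 6 - 434*(-42) = 6 + 18228 = 18234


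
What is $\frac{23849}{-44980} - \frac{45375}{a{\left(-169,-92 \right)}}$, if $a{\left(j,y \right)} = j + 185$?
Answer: $- \frac{510337271}{179920} \approx -2836.5$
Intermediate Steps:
$a{\left(j,y \right)} = 185 + j$
$\frac{23849}{-44980} - \frac{45375}{a{\left(-169,-92 \right)}} = \frac{23849}{-44980} - \frac{45375}{185 - 169} = 23849 \left(- \frac{1}{44980}\right) - \frac{45375}{16} = - \frac{23849}{44980} - \frac{45375}{16} = - \frac{510337271}{179920}$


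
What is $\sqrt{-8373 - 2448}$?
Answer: $i \sqrt{10821} \approx 104.02 i$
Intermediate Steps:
$\sqrt{-8373 - 2448} = \sqrt{-10821} = i \sqrt{10821}$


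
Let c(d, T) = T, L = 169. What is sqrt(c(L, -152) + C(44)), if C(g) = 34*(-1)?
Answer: I*sqrt(186) ≈ 13.638*I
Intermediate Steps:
C(g) = -34
sqrt(c(L, -152) + C(44)) = sqrt(-152 - 34) = sqrt(-186) = I*sqrt(186)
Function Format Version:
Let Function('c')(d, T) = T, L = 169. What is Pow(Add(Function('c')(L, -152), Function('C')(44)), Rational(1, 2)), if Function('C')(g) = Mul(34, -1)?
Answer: Mul(I, Pow(186, Rational(1, 2))) ≈ Mul(13.638, I)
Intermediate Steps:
Function('C')(g) = -34
Pow(Add(Function('c')(L, -152), Function('C')(44)), Rational(1, 2)) = Pow(Add(-152, -34), Rational(1, 2)) = Pow(-186, Rational(1, 2)) = Mul(I, Pow(186, Rational(1, 2)))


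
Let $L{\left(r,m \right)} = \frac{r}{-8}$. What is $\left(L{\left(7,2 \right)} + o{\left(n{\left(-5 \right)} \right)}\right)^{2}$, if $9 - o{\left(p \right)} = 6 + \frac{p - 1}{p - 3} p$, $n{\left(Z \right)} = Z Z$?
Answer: $\frac{4897369}{7744} \approx 632.41$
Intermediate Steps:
$L{\left(r,m \right)} = - \frac{r}{8}$ ($L{\left(r,m \right)} = r \left(- \frac{1}{8}\right) = - \frac{r}{8}$)
$n{\left(Z \right)} = Z^{2}$
$o{\left(p \right)} = 3 - \frac{p \left(-1 + p\right)}{-3 + p}$ ($o{\left(p \right)} = 9 - \left(6 + \frac{p - 1}{p - 3} p\right) = 9 - \left(6 + \frac{-1 + p}{-3 + p} p\right) = 9 - \left(6 + \frac{p \left(-1 + p\right)}{-3 + p}\right) = 3 - \frac{p \left(-1 + p\right)}{-3 + p}$)
$\left(L{\left(7,2 \right)} + o{\left(n{\left(-5 \right)} \right)}\right)^{2} = \left(\left(- \frac{1}{8}\right) 7 + \frac{-9 - \left(\left(-5\right)^{2}\right)^{2} + 4 \left(-5\right)^{2}}{-3 + \left(-5\right)^{2}}\right)^{2} = \left(- \frac{7}{8} + \frac{-9 - 25^{2} + 4 \cdot 25}{-3 + 25}\right)^{2} = \left(- \frac{7}{8} + \frac{-9 - 625 + 100}{22}\right)^{2} = \left(- \frac{7}{8} + \frac{1}{22} \left(-534\right)\right)^{2} = \left(- \frac{7}{8} - \frac{267}{11}\right)^{2} = \left(- \frac{2213}{88}\right)^{2} = \frac{4897369}{7744}$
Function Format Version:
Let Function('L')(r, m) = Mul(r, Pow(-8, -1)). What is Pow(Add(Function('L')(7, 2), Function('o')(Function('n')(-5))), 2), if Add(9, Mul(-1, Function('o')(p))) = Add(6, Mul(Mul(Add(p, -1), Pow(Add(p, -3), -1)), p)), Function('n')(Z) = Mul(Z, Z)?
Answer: Rational(4897369, 7744) ≈ 632.41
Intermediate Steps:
Function('L')(r, m) = Mul(Rational(-1, 8), r) (Function('L')(r, m) = Mul(r, Rational(-1, 8)) = Mul(Rational(-1, 8), r))
Function('n')(Z) = Pow(Z, 2)
Function('o')(p) = Add(3, Mul(-1, p, Pow(Add(-3, p), -1), Add(-1, p))) (Function('o')(p) = Add(9, Mul(-1, Add(6, Mul(Mul(Add(p, -1), Pow(Add(p, -3), -1)), p)))) = Add(9, Mul(-1, Add(6, Mul(Mul(Add(-1, p), Pow(Add(-3, p), -1)), p)))) = Add(9, Mul(-1, Add(6, Mul(Mul(Pow(Add(-3, p), -1), Add(-1, p)), p)))) = Add(9, Mul(-1, Add(6, Mul(p, Pow(Add(-3, p), -1), Add(-1, p))))) = Add(9, Add(-6, Mul(-1, p, Pow(Add(-3, p), -1), Add(-1, p)))) = Add(3, Mul(-1, p, Pow(Add(-3, p), -1), Add(-1, p))))
Pow(Add(Function('L')(7, 2), Function('o')(Function('n')(-5))), 2) = Pow(Add(Mul(Rational(-1, 8), 7), Mul(Pow(Add(-3, Pow(-5, 2)), -1), Add(-9, Mul(-1, Pow(Pow(-5, 2), 2)), Mul(4, Pow(-5, 2))))), 2) = Pow(Add(Rational(-7, 8), Mul(Pow(Add(-3, 25), -1), Add(-9, Mul(-1, Pow(25, 2)), Mul(4, 25)))), 2) = Pow(Add(Rational(-7, 8), Mul(Pow(22, -1), Add(-9, Mul(-1, 625), 100))), 2) = Pow(Add(Rational(-7, 8), Mul(Rational(1, 22), Add(-9, -625, 100))), 2) = Pow(Add(Rational(-7, 8), Mul(Rational(1, 22), -534)), 2) = Pow(Add(Rational(-7, 8), Rational(-267, 11)), 2) = Pow(Rational(-2213, 88), 2) = Rational(4897369, 7744)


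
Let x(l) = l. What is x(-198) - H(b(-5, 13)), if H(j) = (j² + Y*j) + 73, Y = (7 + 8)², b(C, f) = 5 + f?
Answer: -4645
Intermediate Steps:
Y = 225 (Y = 15² = 225)
H(j) = 73 + j² + 225*j (H(j) = (j² + 225*j) + 73 = 73 + j² + 225*j)
x(-198) - H(b(-5, 13)) = -198 - (73 + (5 + 13)² + 225*(5 + 13)) = -198 - (73 + 18² + 225*18) = -198 - (73 + 324 + 4050) = -198 - 1*4447 = -198 - 4447 = -4645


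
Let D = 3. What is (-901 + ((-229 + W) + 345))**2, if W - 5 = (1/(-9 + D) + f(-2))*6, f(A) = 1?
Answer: 600625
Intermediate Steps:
W = 10 (W = 5 + (1/(-9 + 3) + 1)*6 = 5 + (1/(-6) + 1)*6 = 5 + (-1/6 + 1)*6 = 5 + (5/6)*6 = 5 + 5 = 10)
(-901 + ((-229 + W) + 345))**2 = (-901 + ((-229 + 10) + 345))**2 = (-901 + (-219 + 345))**2 = (-901 + 126)**2 = (-775)**2 = 600625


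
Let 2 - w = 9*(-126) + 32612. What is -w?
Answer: 31476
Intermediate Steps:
w = -31476 (w = 2 - (9*(-126) + 32612) = 2 - (-1134 + 32612) = 2 - 1*31478 = 2 - 31478 = -31476)
-w = -1*(-31476) = 31476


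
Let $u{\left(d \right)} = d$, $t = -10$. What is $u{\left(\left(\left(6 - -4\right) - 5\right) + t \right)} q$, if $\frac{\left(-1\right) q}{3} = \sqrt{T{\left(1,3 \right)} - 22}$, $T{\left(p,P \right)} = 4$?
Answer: $45 i \sqrt{2} \approx 63.64 i$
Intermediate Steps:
$q = - 9 i \sqrt{2}$ ($q = - 3 \sqrt{4 - 22} = - 3 \sqrt{-18} = - 3 \cdot 3 i \sqrt{2} = - 9 i \sqrt{2} \approx - 12.728 i$)
$u{\left(\left(\left(6 - -4\right) - 5\right) + t \right)} q = \left(\left(\left(6 - -4\right) - 5\right) - 10\right) \left(- 9 i \sqrt{2}\right) = \left(\left(\left(6 + 4\right) - 5\right) - 10\right) \left(- 9 i \sqrt{2}\right) = \left(\left(10 - 5\right) - 10\right) \left(- 9 i \sqrt{2}\right) = \left(5 - 10\right) \left(- 9 i \sqrt{2}\right) = - 5 \left(- 9 i \sqrt{2}\right) = 45 i \sqrt{2}$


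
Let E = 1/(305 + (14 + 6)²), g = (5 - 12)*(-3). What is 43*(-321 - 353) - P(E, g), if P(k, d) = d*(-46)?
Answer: -28016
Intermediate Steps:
g = 21 (g = -7*(-3) = 21)
E = 1/705 (E = 1/(305 + 20²) = 1/(305 + 400) = 1/705 ≈ 0.0014184)
P(k, d) = -46*d
43*(-321 - 353) - P(E, g) = 43*(-321 - 353) - (-46)*21 = 43*(-674) - 1*(-966) = -28982 + 966 = -28016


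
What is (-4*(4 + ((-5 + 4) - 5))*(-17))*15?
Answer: -2040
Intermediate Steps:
(-4*(4 + ((-5 + 4) - 5))*(-17))*15 = (-4*(4 + (-1 - 5))*(-17))*15 = (-4*(4 - 6)*(-17))*15 = (-4*(-2)*(-17))*15 = (8*(-17))*15 = -136*15 = -2040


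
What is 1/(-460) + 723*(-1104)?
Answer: -367168321/460 ≈ -7.9819e+5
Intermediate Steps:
1/(-460) + 723*(-1104) = -1/460 - 798192 = -367168321/460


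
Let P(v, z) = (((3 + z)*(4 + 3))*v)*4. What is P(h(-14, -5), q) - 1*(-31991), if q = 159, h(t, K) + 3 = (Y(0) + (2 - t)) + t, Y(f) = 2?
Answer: 36527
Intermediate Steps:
h(t, K) = 1 (h(t, K) = -3 + ((2 + (2 - t)) + t) = -3 + ((4 - t) + t) = -3 + 4 = 1)
P(v, z) = 4*v*(21 + 7*z) (P(v, z) = (((3 + z)*7)*v)*4 = ((21 + 7*z)*v)*4 = (v*(21 + 7*z))*4 = 4*v*(21 + 7*z))
P(h(-14, -5), q) - 1*(-31991) = 28*1*(3 + 159) - 1*(-31991) = 28*1*162 + 31991 = 4536 + 31991 = 36527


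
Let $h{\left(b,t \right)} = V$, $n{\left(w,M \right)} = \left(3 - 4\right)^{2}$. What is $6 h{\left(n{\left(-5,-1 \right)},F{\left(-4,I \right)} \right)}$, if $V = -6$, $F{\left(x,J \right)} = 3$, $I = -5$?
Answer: $-36$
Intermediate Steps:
$n{\left(w,M \right)} = 1$ ($n{\left(w,M \right)} = \left(-1\right)^{2} = 1$)
$h{\left(b,t \right)} = -6$
$6 h{\left(n{\left(-5,-1 \right)},F{\left(-4,I \right)} \right)} = 6 \left(-6\right) = -36$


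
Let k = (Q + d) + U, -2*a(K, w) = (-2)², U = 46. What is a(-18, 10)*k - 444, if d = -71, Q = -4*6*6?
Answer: -106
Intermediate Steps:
Q = -144 (Q = -24*6 = -144)
a(K, w) = -2 (a(K, w) = -½*(-2)² = -½*4 = -2)
k = -169 (k = (-144 - 71) + 46 = -215 + 46 = -169)
a(-18, 10)*k - 444 = -2*(-169) - 444 = 338 - 444 = -106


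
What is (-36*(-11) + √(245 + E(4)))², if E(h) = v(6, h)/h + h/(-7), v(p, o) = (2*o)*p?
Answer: (2772 + √12565)²/49 ≈ 1.6976e+5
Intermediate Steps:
v(p, o) = 2*o*p
E(h) = 12 - h/7 (E(h) = (2*h*6)/h + h/(-7) = (12*h)/h + h*(-⅐) = 12 - h/7)
(-36*(-11) + √(245 + E(4)))² = (-36*(-11) + √(245 + (12 - ⅐*4)))² = (396 + √(245 + (12 - 4/7)))² = (396 + √(245 + 80/7))² = (396 + √(1795/7))² = (396 + √12565/7)²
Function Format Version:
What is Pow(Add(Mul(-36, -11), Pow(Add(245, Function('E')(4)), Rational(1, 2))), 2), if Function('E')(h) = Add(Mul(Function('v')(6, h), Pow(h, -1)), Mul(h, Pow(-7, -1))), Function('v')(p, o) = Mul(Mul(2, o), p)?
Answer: Mul(Rational(1, 49), Pow(Add(2772, Pow(12565, Rational(1, 2))), 2)) ≈ 1.6976e+5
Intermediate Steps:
Function('v')(p, o) = Mul(2, o, p)
Function('E')(h) = Add(12, Mul(Rational(-1, 7), h)) (Function('E')(h) = Add(Mul(Mul(2, h, 6), Pow(h, -1)), Mul(h, Pow(-7, -1))) = Add(Mul(Mul(12, h), Pow(h, -1)), Mul(h, Rational(-1, 7))) = Add(12, Mul(Rational(-1, 7), h)))
Pow(Add(Mul(-36, -11), Pow(Add(245, Function('E')(4)), Rational(1, 2))), 2) = Pow(Add(Mul(-36, -11), Pow(Add(245, Add(12, Mul(Rational(-1, 7), 4))), Rational(1, 2))), 2) = Pow(Add(396, Pow(Add(245, Add(12, Rational(-4, 7))), Rational(1, 2))), 2) = Pow(Add(396, Pow(Add(245, Rational(80, 7)), Rational(1, 2))), 2) = Pow(Add(396, Pow(Rational(1795, 7), Rational(1, 2))), 2) = Pow(Add(396, Mul(Rational(1, 7), Pow(12565, Rational(1, 2)))), 2)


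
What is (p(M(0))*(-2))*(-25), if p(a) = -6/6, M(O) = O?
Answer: -50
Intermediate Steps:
p(a) = -1 (p(a) = -6*⅙ = -1)
(p(M(0))*(-2))*(-25) = -1*(-2)*(-25) = 2*(-25) = -50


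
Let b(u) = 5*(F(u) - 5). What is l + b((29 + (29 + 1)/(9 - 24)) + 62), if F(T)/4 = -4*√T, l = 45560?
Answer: 45535 - 80*√89 ≈ 44780.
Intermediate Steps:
F(T) = -16*√T (F(T) = 4*(-4*√T) = -16*√T)
b(u) = -25 - 80*√u (b(u) = 5*(-16*√u - 5) = 5*(-5 - 16*√u) = -25 - 80*√u)
l + b((29 + (29 + 1)/(9 - 24)) + 62) = 45560 + (-25 - 80*√((29 + (29 + 1)/(9 - 24)) + 62)) = 45560 + (-25 - 80*√((29 + 30/(-15)) + 62)) = 45560 + (-25 - 80*√((29 + 30*(-1/15)) + 62)) = 45560 + (-25 - 80*√((29 - 2) + 62)) = 45560 + (-25 - 80*√(27 + 62)) = 45560 + (-25 - 80*√89) = 45535 - 80*√89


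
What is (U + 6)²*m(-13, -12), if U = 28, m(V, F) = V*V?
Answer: 195364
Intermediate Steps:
m(V, F) = V²
(U + 6)²*m(-13, -12) = (28 + 6)²*(-13)² = 34²*169 = 1156*169 = 195364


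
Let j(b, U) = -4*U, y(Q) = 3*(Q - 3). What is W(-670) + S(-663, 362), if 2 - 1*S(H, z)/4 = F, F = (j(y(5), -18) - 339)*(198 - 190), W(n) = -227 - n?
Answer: 8995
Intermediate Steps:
y(Q) = -9 + 3*Q (y(Q) = 3*(-3 + Q) = -9 + 3*Q)
F = -2136 (F = (-4*(-18) - 339)*(198 - 190) = (72 - 339)*8 = -267*8 = -2136)
S(H, z) = 8552 (S(H, z) = 8 - 4*(-2136) = 8 + 8544 = 8552)
W(-670) + S(-663, 362) = (-227 - 1*(-670)) + 8552 = (-227 + 670) + 8552 = 443 + 8552 = 8995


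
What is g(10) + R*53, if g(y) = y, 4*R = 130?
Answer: 3465/2 ≈ 1732.5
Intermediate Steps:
R = 65/2 (R = (1/4)*130 = 65/2 ≈ 32.500)
g(10) + R*53 = 10 + (65/2)*53 = 10 + 3445/2 = 3465/2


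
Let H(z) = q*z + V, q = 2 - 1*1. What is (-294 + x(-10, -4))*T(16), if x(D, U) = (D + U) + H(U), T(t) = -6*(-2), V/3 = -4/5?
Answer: -18864/5 ≈ -3772.8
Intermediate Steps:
V = -12/5 (V = 3*(-4/5) = 3*(-4*⅕) = 3*(-⅘) = -12/5 ≈ -2.4000)
q = 1 (q = 2 - 1 = 1)
H(z) = -12/5 + z (H(z) = 1*z - 12/5 = z - 12/5 = -12/5 + z)
T(t) = 12
x(D, U) = -12/5 + D + 2*U (x(D, U) = (D + U) + (-12/5 + U) = -12/5 + D + 2*U)
(-294 + x(-10, -4))*T(16) = (-294 + (-12/5 - 10 + 2*(-4)))*12 = (-294 + (-12/5 - 10 - 8))*12 = (-294 - 102/5)*12 = -1572/5*12 = -18864/5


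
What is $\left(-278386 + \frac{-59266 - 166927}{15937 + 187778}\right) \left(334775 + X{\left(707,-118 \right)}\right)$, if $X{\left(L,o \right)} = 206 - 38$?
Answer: $- \frac{18995163548384569}{203715} \approx -9.3244 \cdot 10^{10}$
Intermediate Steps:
$X{\left(L,o \right)} = 168$ ($X{\left(L,o \right)} = 206 - 38 = 168$)
$\left(-278386 + \frac{-59266 - 166927}{15937 + 187778}\right) \left(334775 + X{\left(707,-118 \right)}\right) = \left(-278386 + \frac{-59266 - 166927}{15937 + 187778}\right) \left(334775 + 168\right) = \left(-278386 - \frac{226193}{203715}\right) 334943 = \left(- \frac{56711630183}{203715}\right) 334943 = - \frac{18995163548384569}{203715}$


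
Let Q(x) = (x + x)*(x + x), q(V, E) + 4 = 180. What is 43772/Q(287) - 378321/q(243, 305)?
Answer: -31159996481/14496944 ≈ -2149.4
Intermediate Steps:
q(V, E) = 176 (q(V, E) = -4 + 180 = 176)
Q(x) = 4*x² (Q(x) = (2*x)*(2*x) = 4*x²)
43772/Q(287) - 378321/q(243, 305) = 43772/((4*287²)) - 378321/176 = 43772/((4*82369)) - 378321*1/176 = 43772/329476 - 378321/176 = 43772*(1/329476) - 378321/176 = 10943/82369 - 378321/176 = -31159996481/14496944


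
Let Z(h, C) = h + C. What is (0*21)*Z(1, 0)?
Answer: 0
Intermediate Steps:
Z(h, C) = C + h
(0*21)*Z(1, 0) = (0*21)*(0 + 1) = 0*1 = 0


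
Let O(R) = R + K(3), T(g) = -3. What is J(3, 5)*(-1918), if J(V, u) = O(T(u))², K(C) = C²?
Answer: -69048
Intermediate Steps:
O(R) = 9 + R (O(R) = R + 3² = R + 9 = 9 + R)
J(V, u) = 36 (J(V, u) = (9 - 3)² = 6² = 36)
J(3, 5)*(-1918) = 36*(-1918) = -69048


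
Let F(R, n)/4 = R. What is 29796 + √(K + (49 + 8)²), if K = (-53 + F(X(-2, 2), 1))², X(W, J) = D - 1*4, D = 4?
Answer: 29796 + √6058 ≈ 29874.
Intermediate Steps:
X(W, J) = 0 (X(W, J) = 4 - 1*4 = 4 - 4 = 0)
F(R, n) = 4*R
K = 2809 (K = (-53 + 4*0)² = (-53 + 0)² = (-53)² = 2809)
29796 + √(K + (49 + 8)²) = 29796 + √(2809 + (49 + 8)²) = 29796 + √(2809 + 57²) = 29796 + √(2809 + 3249) = 29796 + √6058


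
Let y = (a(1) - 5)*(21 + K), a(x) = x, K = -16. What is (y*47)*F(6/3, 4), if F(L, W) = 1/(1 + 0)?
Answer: -940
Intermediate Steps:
y = -20 (y = (1 - 5)*(21 - 16) = -4*5 = -20)
F(L, W) = 1 (F(L, W) = 1/1 = 1)
(y*47)*F(6/3, 4) = -20*47*1 = -940*1 = -940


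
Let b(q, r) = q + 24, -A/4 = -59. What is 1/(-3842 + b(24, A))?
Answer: -1/3794 ≈ -0.00026357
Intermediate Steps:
A = 236 (A = -4*(-59) = 236)
b(q, r) = 24 + q
1/(-3842 + b(24, A)) = 1/(-3842 + (24 + 24)) = 1/(-3842 + 48) = 1/(-3794) = -1/3794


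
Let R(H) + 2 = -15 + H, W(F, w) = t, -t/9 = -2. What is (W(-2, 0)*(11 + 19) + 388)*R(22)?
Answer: 4640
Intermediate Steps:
t = 18 (t = -9*(-2) = 18)
W(F, w) = 18
R(H) = -17 + H (R(H) = -2 + (-15 + H) = -17 + H)
(W(-2, 0)*(11 + 19) + 388)*R(22) = (18*(11 + 19) + 388)*(-17 + 22) = (18*30 + 388)*5 = (540 + 388)*5 = 928*5 = 4640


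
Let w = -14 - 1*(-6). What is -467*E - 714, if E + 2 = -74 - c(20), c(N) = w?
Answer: 31042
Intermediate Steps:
w = -8 (w = -14 + 6 = -8)
c(N) = -8
E = -68 (E = -2 + (-74 - 1*(-8)) = -2 + (-74 + 8) = -2 - 66 = -68)
-467*E - 714 = -467*(-68) - 714 = 31756 - 714 = 31042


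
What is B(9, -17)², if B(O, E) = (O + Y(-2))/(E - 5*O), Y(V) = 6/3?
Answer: 121/3844 ≈ 0.031478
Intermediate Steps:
Y(V) = 2 (Y(V) = 6*(⅓) = 2)
B(O, E) = (2 + O)/(E - 5*O) (B(O, E) = (O + 2)/(E - 5*O) = (2 + O)/(E - 5*O))
B(9, -17)² = ((2 + 9)/(-17 - 5*9))² = (11/(-17 - 45))² = (11/(-62))² = (-1/62*11)² = (-11/62)² = 121/3844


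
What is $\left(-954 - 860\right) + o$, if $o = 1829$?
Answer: $15$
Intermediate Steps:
$\left(-954 - 860\right) + o = \left(-954 - 860\right) + 1829 = -1814 + 1829 = 15$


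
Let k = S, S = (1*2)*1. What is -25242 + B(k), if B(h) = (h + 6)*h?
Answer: -25226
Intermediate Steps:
S = 2 (S = 2*1 = 2)
k = 2
B(h) = h*(6 + h) (B(h) = (6 + h)*h = h*(6 + h))
-25242 + B(k) = -25242 + 2*(6 + 2) = -25242 + 2*8 = -25242 + 16 = -25226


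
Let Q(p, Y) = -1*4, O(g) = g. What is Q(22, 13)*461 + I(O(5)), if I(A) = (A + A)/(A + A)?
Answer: -1843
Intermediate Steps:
I(A) = 1 (I(A) = (2*A)/((2*A)) = (2*A)*(1/(2*A)) = 1)
Q(p, Y) = -4
Q(22, 13)*461 + I(O(5)) = -4*461 + 1 = -1844 + 1 = -1843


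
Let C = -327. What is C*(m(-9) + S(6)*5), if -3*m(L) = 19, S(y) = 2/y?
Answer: 1526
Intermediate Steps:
m(L) = -19/3 (m(L) = -⅓*19 = -19/3)
C*(m(-9) + S(6)*5) = -327*(-19/3 + (2/6)*5) = -327*(-19/3 + (2*(⅙))*5) = -327*(-19/3 + (⅓)*5) = -327*(-19/3 + 5/3) = -327*(-14/3) = 1526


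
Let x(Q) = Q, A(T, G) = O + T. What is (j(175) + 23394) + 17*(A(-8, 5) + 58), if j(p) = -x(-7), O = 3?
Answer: 24302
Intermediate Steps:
A(T, G) = 3 + T
j(p) = 7 (j(p) = -1*(-7) = 7)
(j(175) + 23394) + 17*(A(-8, 5) + 58) = (7 + 23394) + 17*((3 - 8) + 58) = 23401 + 17*(-5 + 58) = 23401 + 17*53 = 23401 + 901 = 24302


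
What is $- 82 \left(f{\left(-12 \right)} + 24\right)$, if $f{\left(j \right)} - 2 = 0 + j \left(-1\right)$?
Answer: $-3116$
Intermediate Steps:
$f{\left(j \right)} = 2 - j$ ($f{\left(j \right)} = 2 + \left(0 + j \left(-1\right)\right) = 2 + \left(0 - j\right) = 2 - j$)
$- 82 \left(f{\left(-12 \right)} + 24\right) = - 82 \left(\left(2 - -12\right) + 24\right) = - 82 \left(\left(2 + 12\right) + 24\right) = - 82 \left(14 + 24\right) = \left(-82\right) 38 = -3116$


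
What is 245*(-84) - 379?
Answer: -20959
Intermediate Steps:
245*(-84) - 379 = -20580 - 379 = -20959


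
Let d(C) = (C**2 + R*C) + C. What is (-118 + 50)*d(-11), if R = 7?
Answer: -2244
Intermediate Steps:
d(C) = C**2 + 8*C (d(C) = (C**2 + 7*C) + C = C**2 + 8*C)
(-118 + 50)*d(-11) = (-118 + 50)*(-11*(8 - 11)) = -(-748)*(-3) = -68*33 = -2244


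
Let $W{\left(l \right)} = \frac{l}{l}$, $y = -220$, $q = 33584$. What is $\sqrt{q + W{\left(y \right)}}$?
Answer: $\sqrt{33585} \approx 183.26$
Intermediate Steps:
$W{\left(l \right)} = 1$
$\sqrt{q + W{\left(y \right)}} = \sqrt{33584 + 1} = \sqrt{33585}$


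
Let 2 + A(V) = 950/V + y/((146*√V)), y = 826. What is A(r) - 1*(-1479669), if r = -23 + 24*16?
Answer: 2052302192/1387 ≈ 1.4797e+6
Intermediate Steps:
r = 361 (r = -23 + 384 = 361)
A(V) = -2 + 950/V + 413/(73*√V) (A(V) = -2 + (950/V + 826/((146*√V))) = -2 + (950/V + 826*(1/(146*√V))) = -2 + (950/V + 413/(73*√V)) = -2 + 950/V + 413/(73*√V))
A(r) - 1*(-1479669) = (-2 + 950/361 + 413/(73*√361)) - 1*(-1479669) = (-2 + 950*(1/361) + (413/73)*(1/19)) + 1479669 = (-2 + 50/19 + 413/1387) + 1479669 = 1289/1387 + 1479669 = 2052302192/1387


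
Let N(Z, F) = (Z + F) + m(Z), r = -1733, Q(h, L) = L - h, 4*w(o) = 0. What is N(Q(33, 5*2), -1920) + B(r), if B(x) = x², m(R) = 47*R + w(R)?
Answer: 3000265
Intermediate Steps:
w(o) = 0 (w(o) = (¼)*0 = 0)
m(R) = 47*R (m(R) = 47*R + 0 = 47*R)
N(Z, F) = F + 48*Z (N(Z, F) = (Z + F) + 47*Z = (F + Z) + 47*Z = F + 48*Z)
N(Q(33, 5*2), -1920) + B(r) = (-1920 + 48*(5*2 - 1*33)) + (-1733)² = (-1920 + 48*(10 - 33)) + 3003289 = (-1920 + 48*(-23)) + 3003289 = (-1920 - 1104) + 3003289 = -3024 + 3003289 = 3000265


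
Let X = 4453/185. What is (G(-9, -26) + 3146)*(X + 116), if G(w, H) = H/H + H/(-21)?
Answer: 1713186169/3885 ≈ 4.4097e+5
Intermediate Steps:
G(w, H) = 1 - H/21 (G(w, H) = 1 + H*(-1/21) = 1 - H/21)
X = 4453/185 (X = 4453*(1/185) = 4453/185 ≈ 24.070)
(G(-9, -26) + 3146)*(X + 116) = ((1 - 1/21*(-26)) + 3146)*(4453/185 + 116) = ((1 + 26/21) + 3146)*(25913/185) = (47/21 + 3146)*(25913/185) = (66113/21)*(25913/185) = 1713186169/3885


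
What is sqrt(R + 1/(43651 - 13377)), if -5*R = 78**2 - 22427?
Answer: sqrt(74893030192190)/151370 ≈ 57.172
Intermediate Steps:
R = 16343/5 (R = -(78**2 - 22427)/5 = -(6084 - 22427)/5 = -1/5*(-16343) = 16343/5 ≈ 3268.6)
sqrt(R + 1/(43651 - 13377)) = sqrt(16343/5 + 1/(43651 - 13377)) = sqrt(16343/5 + 1/30274) = sqrt(494767987/151370) = sqrt(74893030192190)/151370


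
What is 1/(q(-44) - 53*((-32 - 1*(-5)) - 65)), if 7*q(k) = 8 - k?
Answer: 7/34184 ≈ 0.00020477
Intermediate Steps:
q(k) = 8/7 - k/7 (q(k) = (8 - k)/7 = 8/7 - k/7)
1/(q(-44) - 53*((-32 - 1*(-5)) - 65)) = 1/((8/7 - 1/7*(-44)) - 53*((-32 - 1*(-5)) - 65)) = 1/((8/7 + 44/7) - 53*((-32 + 5) - 65)) = 1/(52/7 - 53*(-27 - 65)) = 1/(52/7 - 53*(-92)) = 1/(52/7 + 4876) = 1/(34184/7) = 7/34184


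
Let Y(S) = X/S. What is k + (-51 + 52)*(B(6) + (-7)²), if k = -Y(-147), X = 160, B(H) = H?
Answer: 8245/147 ≈ 56.088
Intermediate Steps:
Y(S) = 160/S
k = 160/147 (k = -160/(-147) = -160*(-1)/147 = -1*(-160/147) = 160/147 ≈ 1.0884)
k + (-51 + 52)*(B(6) + (-7)²) = 160/147 + (-51 + 52)*(6 + (-7)²) = 160/147 + 1*(6 + 49) = 160/147 + 1*55 = 160/147 + 55 = 8245/147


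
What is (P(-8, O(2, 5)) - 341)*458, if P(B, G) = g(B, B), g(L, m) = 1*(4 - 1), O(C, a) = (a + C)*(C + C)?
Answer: -154804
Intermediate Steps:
O(C, a) = 2*C*(C + a) (O(C, a) = (C + a)*(2*C) = 2*C*(C + a))
g(L, m) = 3 (g(L, m) = 1*3 = 3)
P(B, G) = 3
(P(-8, O(2, 5)) - 341)*458 = (3 - 341)*458 = -338*458 = -154804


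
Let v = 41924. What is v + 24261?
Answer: 66185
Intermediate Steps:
v + 24261 = 41924 + 24261 = 66185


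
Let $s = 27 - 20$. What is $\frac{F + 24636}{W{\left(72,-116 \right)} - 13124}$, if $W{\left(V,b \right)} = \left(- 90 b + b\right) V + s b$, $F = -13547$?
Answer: $\frac{11089}{729392} \approx 0.015203$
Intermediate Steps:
$s = 7$ ($s = 27 - 20 = 7$)
$W{\left(V,b \right)} = 7 b - 89 V b$ ($W{\left(V,b \right)} = \left(- 90 b + b\right) V + 7 b = - 89 b V + 7 b = - 89 V b + 7 b = 7 b - 89 V b$)
$\frac{F + 24636}{W{\left(72,-116 \right)} - 13124} = \frac{-13547 + 24636}{- 116 \left(7 - 6408\right) - 13124} = \frac{11089}{- 116 \left(7 - 6408\right) - 13124} = \frac{11089}{\left(-116\right) \left(-6401\right) - 13124} = \frac{11089}{742516 - 13124} = \frac{11089}{729392}$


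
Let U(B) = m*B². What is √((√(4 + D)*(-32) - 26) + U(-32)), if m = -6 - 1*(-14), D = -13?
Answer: √(8166 - 96*I) ≈ 90.367 - 0.5312*I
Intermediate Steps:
m = 8 (m = -6 + 14 = 8)
U(B) = 8*B²
√((√(4 + D)*(-32) - 26) + U(-32)) = √((√(4 - 13)*(-32) - 26) + 8*(-32)²) = √((√(-9)*(-32) - 26) + 8*1024) = √(((3*I)*(-32) - 26) + 8192) = √((-96*I - 26) + 8192) = √((-26 - 96*I) + 8192) = √(8166 - 96*I)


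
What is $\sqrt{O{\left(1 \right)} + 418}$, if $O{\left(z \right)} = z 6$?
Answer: $2 \sqrt{106} \approx 20.591$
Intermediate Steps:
$O{\left(z \right)} = 6 z$
$\sqrt{O{\left(1 \right)} + 418} = \sqrt{6 \cdot 1 + 418} = \sqrt{6 + 418} = \sqrt{424} = 2 \sqrt{106}$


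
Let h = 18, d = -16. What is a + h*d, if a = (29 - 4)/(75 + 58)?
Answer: -38279/133 ≈ -287.81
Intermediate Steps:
a = 25/133 ≈ 0.18797
a + h*d = 25/133 + 18*(-16) = 25/133 - 288 = -38279/133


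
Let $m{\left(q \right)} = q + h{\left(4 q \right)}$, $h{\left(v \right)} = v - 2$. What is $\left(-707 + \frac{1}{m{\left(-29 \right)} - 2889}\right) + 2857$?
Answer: $\frac{6527399}{3036} \approx 2150.0$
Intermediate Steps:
$h{\left(v \right)} = -2 + v$
$m{\left(q \right)} = -2 + 5 q$ ($m{\left(q \right)} = q + \left(-2 + 4 q\right) = -2 + 5 q$)
$\left(-707 + \frac{1}{m{\left(-29 \right)} - 2889}\right) + 2857 = \left(-707 + \frac{1}{\left(-2 + 5 \left(-29\right)\right) - 2889}\right) + 2857 = \left(-707 + \frac{1}{\left(-2 - 145\right) - 2889}\right) + 2857 = \left(-707 + \frac{1}{-147 - 2889}\right) + 2857 = \left(-707 + \frac{1}{-3036}\right) + 2857 = \left(-707 - \frac{1}{3036}\right) + 2857 = - \frac{2146453}{3036} + 2857 = \frac{6527399}{3036}$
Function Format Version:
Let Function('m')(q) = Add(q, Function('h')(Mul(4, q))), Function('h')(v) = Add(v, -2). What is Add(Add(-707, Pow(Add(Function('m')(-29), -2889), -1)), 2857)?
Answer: Rational(6527399, 3036) ≈ 2150.0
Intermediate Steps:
Function('h')(v) = Add(-2, v)
Function('m')(q) = Add(-2, Mul(5, q)) (Function('m')(q) = Add(q, Add(-2, Mul(4, q))) = Add(-2, Mul(5, q)))
Add(Add(-707, Pow(Add(Function('m')(-29), -2889), -1)), 2857) = Add(Add(-707, Pow(Add(Add(-2, Mul(5, -29)), -2889), -1)), 2857) = Add(Add(-707, Pow(Add(Add(-2, -145), -2889), -1)), 2857) = Add(Add(-707, Pow(Add(-147, -2889), -1)), 2857) = Add(Add(-707, Pow(-3036, -1)), 2857) = Add(Add(-707, Rational(-1, 3036)), 2857) = Add(Rational(-2146453, 3036), 2857) = Rational(6527399, 3036)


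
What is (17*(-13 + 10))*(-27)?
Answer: 1377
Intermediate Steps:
(17*(-13 + 10))*(-27) = (17*(-3))*(-27) = -51*(-27) = 1377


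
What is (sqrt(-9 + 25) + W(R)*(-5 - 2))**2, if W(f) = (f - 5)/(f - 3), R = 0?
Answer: 529/9 ≈ 58.778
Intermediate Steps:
W(f) = (-5 + f)/(-3 + f)
(sqrt(-9 + 25) + W(R)*(-5 - 2))**2 = (sqrt(-9 + 25) + ((-5 + 0)/(-3 + 0))*(-5 - 2))**2 = (sqrt(16) + (-5/(-3))*(-7))**2 = (4 - 1/3*(-5)*(-7))**2 = (4 + (5/3)*(-7))**2 = (4 - 35/3)**2 = (-23/3)**2 = 529/9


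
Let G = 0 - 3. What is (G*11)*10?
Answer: -330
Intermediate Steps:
G = -3
(G*11)*10 = -3*11*10 = -33*10 = -330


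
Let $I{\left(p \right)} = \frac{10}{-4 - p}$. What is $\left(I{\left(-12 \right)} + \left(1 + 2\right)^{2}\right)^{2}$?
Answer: $\frac{1681}{16} \approx 105.06$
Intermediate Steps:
$\left(I{\left(-12 \right)} + \left(1 + 2\right)^{2}\right)^{2} = \left(- \frac{10}{4 - 12} + \left(1 + 2\right)^{2}\right)^{2} = \left(- \frac{10}{-8} + 3^{2}\right)^{2} = \left(\left(-10\right) \left(- \frac{1}{8}\right) + 9\right)^{2} = \left(\frac{5}{4} + 9\right)^{2} = \left(\frac{41}{4}\right)^{2} = \frac{1681}{16}$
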